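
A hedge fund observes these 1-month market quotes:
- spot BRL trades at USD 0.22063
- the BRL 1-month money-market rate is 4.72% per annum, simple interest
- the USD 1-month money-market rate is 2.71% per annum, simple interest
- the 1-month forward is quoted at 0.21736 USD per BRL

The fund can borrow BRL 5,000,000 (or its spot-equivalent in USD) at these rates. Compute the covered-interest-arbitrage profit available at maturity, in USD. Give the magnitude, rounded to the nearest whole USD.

USD 14,567

T = 1/12 years.
Route A — deposit BRL, sell forward: 5,000,000 × 1.003933333 × 0.21736 = USD 1,091,074.75.
Route B — convert at spot, deposit USD: 5,000,000 × 0.22063 × 1.002258333 = USD 1,105,641.28.
The quoted forward undervalues BRL, so borrow BRL, convert to USD at spot, deposit the USD at 2.71%, and buy BRL forward at 0.21736 to cover the loan.
The gap between the two covered legs is USD 14,567.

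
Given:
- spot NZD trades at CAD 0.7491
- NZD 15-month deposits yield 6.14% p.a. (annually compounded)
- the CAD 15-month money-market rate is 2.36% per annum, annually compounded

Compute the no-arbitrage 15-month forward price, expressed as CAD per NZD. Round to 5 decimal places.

T = 15/12 years.
Growth of 1 CAD over T: (1 + 0.0236)^(15/12) = 1.0295865.
Growth of 1 NZD over T: (1 + 0.0614)^(15/12) = 1.0773302.
Forward (CAD per NZD) = 0.7491 × 1.0295865 / 1.0773302 = 0.7159024.

0.71590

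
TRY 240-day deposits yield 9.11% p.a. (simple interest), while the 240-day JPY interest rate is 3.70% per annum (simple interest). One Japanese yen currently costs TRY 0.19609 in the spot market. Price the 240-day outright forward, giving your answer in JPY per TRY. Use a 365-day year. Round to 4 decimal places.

T = 240/365 years.
Growth of 1 TRY over T: 1 + 0.0911×240/365 = 1.0599014.
JPY growth factor: 1 + 0.0370×240/365 = 1.0243288.
CIP: F = S · (grow TRY)/(grow JPY) = 0.19609 × 1.0599014/1.0243288 = 0.2028998 TRY per JPY.
Quoted the other way: 1/0.2028998 = 4.9285 JPY per TRY.

4.9285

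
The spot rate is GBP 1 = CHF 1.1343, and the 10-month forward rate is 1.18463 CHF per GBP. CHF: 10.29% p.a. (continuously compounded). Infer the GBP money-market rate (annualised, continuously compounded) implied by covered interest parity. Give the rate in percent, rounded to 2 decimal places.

5.08%

T = 10/12 years.
CIP gives F = S · g_CHF/g_GBP, so g_CHF/g_GBP = 1.18463/1.1343 = 1.0443710.
The CHF side grows by e^(0.1029×10/12) = 1.0895339.
So the GBP growth factor = 1.0432441.
Take logs: ln 1.0432441 / (10/12) = 0.050802, so 5.08%.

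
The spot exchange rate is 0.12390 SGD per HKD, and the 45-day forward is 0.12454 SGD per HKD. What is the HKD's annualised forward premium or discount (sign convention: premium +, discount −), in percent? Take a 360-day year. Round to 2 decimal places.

+4.13%

T = 45/360 years.
HKD trades forward at +0.51655% vs spot over the period.
Annualise by dividing by T: 0.0051655 / (45/360) = 0.041324 → 4.13%.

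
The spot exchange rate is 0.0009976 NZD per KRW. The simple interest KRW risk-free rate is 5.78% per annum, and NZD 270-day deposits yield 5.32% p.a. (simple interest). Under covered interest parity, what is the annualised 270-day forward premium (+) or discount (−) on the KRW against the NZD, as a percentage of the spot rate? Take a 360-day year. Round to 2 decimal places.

T = 270/360 years.
CIP forward (NZD per KRW) = 0.0009976 × 1.039900/1.043350 = 0.0009943013.
Annualised premium = (F − S)/S × (1/T) = (0.0009943013 − 0.0009976)/0.0009976 ÷ (270/360) = -0.44%.

-0.44%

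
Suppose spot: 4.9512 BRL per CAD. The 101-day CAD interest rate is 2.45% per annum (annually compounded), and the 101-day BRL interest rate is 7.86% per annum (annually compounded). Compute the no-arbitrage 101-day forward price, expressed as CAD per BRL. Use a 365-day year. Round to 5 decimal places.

T = 101/365 years.
Growth of 1 BRL over T: (1 + 0.0786)^(101/365) = 1.0211579.
CAD accumulates by (1 + 0.0245)^(101/365) = 1.0067202.
CIP: F = S · (grow BRL)/(grow CAD) = 4.9512 × 1.0211579/1.0067202 = 5.022207 BRL per CAD.
Quoted the other way: 1/5.022207 = 0.19912 CAD per BRL.

0.19912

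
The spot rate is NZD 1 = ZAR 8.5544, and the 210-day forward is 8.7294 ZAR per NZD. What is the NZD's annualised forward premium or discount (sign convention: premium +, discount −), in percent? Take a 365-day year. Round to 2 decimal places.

T = 210/365 years.
Period premium: (8.7294 − 8.5544)/8.5544 = 0.0204573.
Annualise by dividing by T: 0.0204573 / (210/365) = 0.035557 → 3.56%.

+3.56%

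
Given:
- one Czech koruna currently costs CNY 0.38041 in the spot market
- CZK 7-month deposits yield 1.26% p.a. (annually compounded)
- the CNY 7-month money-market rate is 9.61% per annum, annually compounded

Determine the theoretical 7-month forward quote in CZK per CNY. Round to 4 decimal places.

2.5100

T = 7/12 years.
Growth of 1 CNY over T: (1 + 0.0961)^(7/12) = 1.0549842.
CZK accumulates by (1 + 0.0126)^(7/12) = 1.0073308.
So F = 0.38041 × 1.0549842 / 1.0073308 = 0.3984059 (CNY/CZK).
Quoted the other way: 1/0.3984059 = 2.5100 CZK per CNY.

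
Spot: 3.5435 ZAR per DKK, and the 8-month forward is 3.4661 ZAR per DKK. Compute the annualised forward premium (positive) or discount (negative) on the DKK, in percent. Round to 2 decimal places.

T = 8/12 years.
Period premium: (3.4661 − 3.5435)/3.5435 = -0.0218428.
Annualise by dividing by T: -0.0218428 / (8/12) = -0.032764 → -3.28%.

-3.28%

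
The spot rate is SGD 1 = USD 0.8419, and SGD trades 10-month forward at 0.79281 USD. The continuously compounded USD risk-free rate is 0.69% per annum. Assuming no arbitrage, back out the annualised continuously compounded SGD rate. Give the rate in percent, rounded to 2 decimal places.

7.90%

T = 10/12 years.
CIP gives F = S · g_USD/g_SGD, so g_USD/g_SGD = 0.79281/0.8419 = 0.9416914.
The USD side grows by e^(0.0069×10/12) = 1.0057666.
So the SGD growth factor = 1.0680427.
r = ln(1.0680427)/(10/12) = 0.078993 → 7.90%.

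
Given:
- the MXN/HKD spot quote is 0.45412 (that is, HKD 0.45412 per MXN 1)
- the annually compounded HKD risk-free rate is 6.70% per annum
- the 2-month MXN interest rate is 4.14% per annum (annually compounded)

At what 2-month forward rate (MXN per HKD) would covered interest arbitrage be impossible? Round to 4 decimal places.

2.1932

T = 2/12 years.
Growth of 1 HKD over T: (1 + 0.0670)^(2/12) = 1.0108671.
MXN growth factor: (1 + 0.0414)^(2/12) = 1.0067839.
CIP: F = S · (grow HKD)/(grow MXN) = 0.45412 × 1.0108671/1.0067839 = 0.4559618 HKD per MXN.
Invert for MXN per HKD: 1 / 0.4559618 = 2.1932.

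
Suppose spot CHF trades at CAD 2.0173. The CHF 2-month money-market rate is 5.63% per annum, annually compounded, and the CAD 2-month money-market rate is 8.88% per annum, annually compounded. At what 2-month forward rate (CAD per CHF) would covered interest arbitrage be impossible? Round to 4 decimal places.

T = 2/12 years.
CAD growth factor: (1 + 0.0888)^(2/12) = 1.0142804.
CHF accumulates by (1 + 0.0563)^(2/12) = 1.0091705.
CIP: F = S · (grow CAD)/(grow CHF) = 2.0173 × 1.0142804/1.0091705 = 2.027515 CAD per CHF.

2.0275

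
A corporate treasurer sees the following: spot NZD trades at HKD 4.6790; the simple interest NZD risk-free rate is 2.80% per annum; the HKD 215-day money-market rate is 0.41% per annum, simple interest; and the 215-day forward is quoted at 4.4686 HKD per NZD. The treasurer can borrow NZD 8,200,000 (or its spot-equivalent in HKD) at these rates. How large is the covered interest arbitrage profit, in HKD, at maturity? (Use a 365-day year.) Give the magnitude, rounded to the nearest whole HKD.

HKD 1,213,590

T = 215/365 years.
Invest the NZD and cover forward: 8,200,000 × 1.0164931507 × 4.4686 = HKD 37,246,870.60.
Convert at spot and invest in HKD: 8,200,000 × 4.6790 × 1.0024150685 = HKD 38,460,460.87.
The quoted forward undervalues NZD, so borrow NZD, convert to HKD at spot, deposit the HKD at 0.41%, and buy NZD forward at 4.4686 to cover the loan.
The gap between the two covered legs is HKD 1,213,590.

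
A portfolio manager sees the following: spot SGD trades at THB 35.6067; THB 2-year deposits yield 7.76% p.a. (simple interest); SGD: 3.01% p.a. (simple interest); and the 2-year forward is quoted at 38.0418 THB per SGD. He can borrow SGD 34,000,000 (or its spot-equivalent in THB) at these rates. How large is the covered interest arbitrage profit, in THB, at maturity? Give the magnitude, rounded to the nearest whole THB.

THB 27,232,078

T = 2 years.
Invest the SGD and cover forward: 34,000,000 × 1.060200 × 38.0418 = THB 1,371,285,156.24.
Convert at spot and invest in THB: 34,000,000 × 35.6067 × 1.155200 = THB 1,398,517,234.56.
The quoted forward undervalues SGD, so borrow SGD, convert to THB at spot, deposit the THB at 7.76%, and buy SGD forward at 38.0418 to cover the loan.
The gap between the two covered legs is THB 27,232,078.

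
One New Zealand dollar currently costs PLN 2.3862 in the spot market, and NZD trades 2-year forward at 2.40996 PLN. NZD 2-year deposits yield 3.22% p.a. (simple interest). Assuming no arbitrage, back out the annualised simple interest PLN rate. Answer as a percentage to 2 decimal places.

T = 2 years.
By CIP, F/S equals the PLN-to-NZD growth ratio: 2.40996/2.3862 = 1.0099573.
NZD growth factor: 1 + 0.0322×2 = 1.064400.
Hence g_PLN = 1.0749986.
(1.0749986 − 1)/T = 0.037499, i.e. 3.75%.

3.75%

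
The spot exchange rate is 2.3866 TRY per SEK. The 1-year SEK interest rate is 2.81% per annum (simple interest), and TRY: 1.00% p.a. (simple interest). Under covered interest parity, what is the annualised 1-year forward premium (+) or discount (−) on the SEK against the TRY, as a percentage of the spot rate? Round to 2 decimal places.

-1.76%

T = 1 year.
CIP forward (TRY per SEK) = 2.3866 × 1.010000/1.028100 = 2.3445832.
Annualised premium = (F − S)/S × (1/T) = (2.3445832 − 2.3866)/2.3866 ÷ 1 = -1.76%.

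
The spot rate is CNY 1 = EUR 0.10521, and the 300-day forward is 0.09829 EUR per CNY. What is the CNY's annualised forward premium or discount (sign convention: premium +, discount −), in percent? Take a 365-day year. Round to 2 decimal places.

T = 300/365 years.
Period premium: (0.09829 − 0.10521)/0.10521 = -0.0657732.
Per annum: -0.0657732 / (300/365) = -0.080024 = -8.00%.

-8.00%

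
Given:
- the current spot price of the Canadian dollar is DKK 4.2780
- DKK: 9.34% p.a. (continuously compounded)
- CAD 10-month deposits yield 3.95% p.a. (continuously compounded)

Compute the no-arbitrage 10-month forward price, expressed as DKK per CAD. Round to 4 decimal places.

T = 10/12 years.
DKK growth factor: e^(0.0934×10/12) = 1.0809425.
CAD accumulates by e^(0.0395×10/12) = 1.0334644.
Forward (DKK per CAD) = 4.278 × 1.0809425 / 1.0334644 = 4.474534.

4.4745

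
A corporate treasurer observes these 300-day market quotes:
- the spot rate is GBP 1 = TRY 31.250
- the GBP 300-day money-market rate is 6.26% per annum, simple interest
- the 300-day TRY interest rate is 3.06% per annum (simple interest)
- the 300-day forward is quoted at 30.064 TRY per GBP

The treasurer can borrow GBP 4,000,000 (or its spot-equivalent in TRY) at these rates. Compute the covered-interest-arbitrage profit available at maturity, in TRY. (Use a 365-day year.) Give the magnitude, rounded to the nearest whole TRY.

TRY 1,700,417

T = 300/365 years.
Keep in GBP, deliver into the forward: 4,000,000·1.05145205479·30.064 = TRY 126,443,418.30.
Swap to TRY now, deposit: 4,000,000·31.250·1.02515068493 = TRY 128,143,835.62.
The quoted forward undervalues GBP, so borrow GBP, convert to TRY at spot, deposit the TRY at 3.06%, and buy GBP forward at 30.064 to cover the loan.
Profit = 128,143,835.62 − 126,443,418.30 = TRY 1,700,417.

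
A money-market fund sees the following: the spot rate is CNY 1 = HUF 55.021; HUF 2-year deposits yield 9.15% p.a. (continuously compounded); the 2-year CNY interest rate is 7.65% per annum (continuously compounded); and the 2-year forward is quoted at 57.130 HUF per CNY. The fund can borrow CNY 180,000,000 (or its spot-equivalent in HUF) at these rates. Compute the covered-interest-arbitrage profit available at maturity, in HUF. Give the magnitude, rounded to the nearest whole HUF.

T = 2 years.
Invest the CNY and cover forward: 180,000,000 × 1.165324978943 × 57.130 = HUF 11,983,502,888.46.
Convert at spot and invest in HUF: 180,000,000 × 55.021 × 1.200814408081 = HUF 11,892,601,718.46.
The quoted forward overvalues CNY, so borrow HUF, buy CNY at spot, deposit the CNY at 7.65%, and sell the proceeds forward at 57.130.
Profit = 11,983,502,888.46 − 11,892,601,718.46 = HUF 90,901,170.

HUF 90,901,170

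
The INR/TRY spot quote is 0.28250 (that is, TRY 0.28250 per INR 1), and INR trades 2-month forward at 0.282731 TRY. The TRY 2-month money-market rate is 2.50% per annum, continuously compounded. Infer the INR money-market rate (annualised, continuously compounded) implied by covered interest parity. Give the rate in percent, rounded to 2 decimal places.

2.01%

T = 2/12 years.
F/S = 0.282731/0.2825 = 1.0008177 = (growth of TRY) / (growth of INR).
The TRY side grows by e^(0.0250×2/12) = 1.0041754.
So the INR growth factor = 1.003355.
r = ln(1.003355)/(2/12) = 0.020096 → 2.01%.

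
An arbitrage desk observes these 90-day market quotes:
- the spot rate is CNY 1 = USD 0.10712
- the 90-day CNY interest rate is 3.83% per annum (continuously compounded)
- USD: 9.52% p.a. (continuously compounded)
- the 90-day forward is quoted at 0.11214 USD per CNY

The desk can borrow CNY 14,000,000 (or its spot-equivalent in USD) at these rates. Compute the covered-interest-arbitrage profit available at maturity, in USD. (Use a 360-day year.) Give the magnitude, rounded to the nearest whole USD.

T = 90/360 years.
Route A — deposit CNY, sell forward: 14,000,000 × 1.009620987 × 0.11214 = USD 1,585,064.56.
Route B — convert at spot, deposit USD: 14,000,000 × 0.10712 × 1.02408548 = USD 1,535,800.51.
The quoted forward overvalues CNY, so borrow USD, buy CNY at spot, deposit the CNY at 3.83%, and sell the proceeds forward at 0.11214.
Arbitrage profit = |1,585,064.56 − 1,535,800.51| = USD 49,264.

USD 49,264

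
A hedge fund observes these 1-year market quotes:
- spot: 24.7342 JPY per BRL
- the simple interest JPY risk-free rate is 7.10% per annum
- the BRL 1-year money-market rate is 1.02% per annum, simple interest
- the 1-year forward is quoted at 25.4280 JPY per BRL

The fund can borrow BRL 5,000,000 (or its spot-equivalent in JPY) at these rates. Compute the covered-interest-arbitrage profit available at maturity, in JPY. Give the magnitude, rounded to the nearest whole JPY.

JPY 4,014,813

T = 1 year.
Route A — deposit BRL, sell forward: 5,000,000 × 1.010200 × 25.4280 = JPY 128,436,828.00.
Route B — convert at spot, deposit JPY: 5,000,000 × 24.7342 × 1.071000 = JPY 132,451,641.00.
The quoted forward undervalues BRL, so borrow BRL, convert to JPY at spot, deposit the JPY at 7.10%, and buy BRL forward at 25.4280 to cover the loan.
The gap between the two covered legs is JPY 4,014,813.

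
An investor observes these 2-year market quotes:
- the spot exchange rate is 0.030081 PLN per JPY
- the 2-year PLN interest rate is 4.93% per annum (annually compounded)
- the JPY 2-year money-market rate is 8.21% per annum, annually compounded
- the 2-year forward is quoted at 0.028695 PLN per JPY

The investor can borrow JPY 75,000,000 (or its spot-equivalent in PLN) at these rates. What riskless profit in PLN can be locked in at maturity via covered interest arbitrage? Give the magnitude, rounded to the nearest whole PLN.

PLN 36,003

T = 2 years.
Keep in JPY, deliver into the forward: 75,000,000·1.17094041·0.028695 = PLN 2,520,010.13.
Swap to PLN now, deposit: 75,000,000·0.030081·1.10103049 = PLN 2,484,007.36.
The quoted forward overvalues JPY, so borrow PLN, buy JPY at spot, deposit the JPY at 8.21%, and sell the proceeds forward at 0.028695.
Profit = 2,520,010.13 − 2,484,007.36 = PLN 36,003.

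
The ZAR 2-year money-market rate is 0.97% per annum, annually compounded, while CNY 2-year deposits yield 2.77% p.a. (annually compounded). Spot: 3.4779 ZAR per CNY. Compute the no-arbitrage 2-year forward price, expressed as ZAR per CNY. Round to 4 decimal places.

3.3571

T = 2 years.
ZAR growth factor: (1 + 0.0097)^2 = 1.0194941.
Growth of 1 CNY over T: (1 + 0.0277)^2 = 1.0561673.
Forward (ZAR per CNY) = 3.4779 × 1.0194941 / 1.0561673 = 3.357137.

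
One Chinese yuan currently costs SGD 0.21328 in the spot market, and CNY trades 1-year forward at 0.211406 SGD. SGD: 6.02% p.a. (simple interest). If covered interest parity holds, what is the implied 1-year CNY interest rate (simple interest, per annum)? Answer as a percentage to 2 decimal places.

6.96%

T = 1 year.
F/S = 0.211406/0.21328 = 0.9912134 = (growth of SGD) / (growth of CNY).
The SGD side grows by 1 + 0.0602×1 = 1.060200.
Hence g_CNY = 1.0695981.
(1.0695981 − 1)/T = 0.069598, i.e. 6.96%.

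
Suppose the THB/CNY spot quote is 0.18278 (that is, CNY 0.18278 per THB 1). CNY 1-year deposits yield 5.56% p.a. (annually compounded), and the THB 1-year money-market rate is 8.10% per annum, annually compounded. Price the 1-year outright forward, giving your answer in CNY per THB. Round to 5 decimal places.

0.17849

T = 1 year.
CNY accumulates by (1 + 0.0556)^1 = 1.055600.
Growth of 1 THB over T: (1 + 0.0810)^1 = 1.081000.
So F = 0.18278 × 1.055600 / 1.081000 = 0.1784853 (CNY/THB).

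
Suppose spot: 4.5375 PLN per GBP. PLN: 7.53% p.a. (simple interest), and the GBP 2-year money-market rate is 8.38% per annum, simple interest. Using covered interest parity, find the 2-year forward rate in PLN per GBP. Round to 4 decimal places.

T = 2 years.
PLN growth factor: 1 + 0.0753×2 = 1.150600.
GBP accumulates by 1 + 0.0838×2 = 1.167600.
Forward (PLN per GBP) = 4.5375 × 1.150600 / 1.167600 = 4.471435.

4.4714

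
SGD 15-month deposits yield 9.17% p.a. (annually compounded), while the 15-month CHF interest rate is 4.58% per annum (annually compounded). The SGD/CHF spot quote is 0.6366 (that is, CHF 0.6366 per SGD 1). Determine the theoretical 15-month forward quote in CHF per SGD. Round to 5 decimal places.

0.60332

T = 15/12 years.
CHF accumulates by (1 + 0.0458)^(15/12) = 1.0575741.
SGD accumulates by (1 + 0.0917)^(15/12) = 1.1159099.
So F = 0.6366 × 1.0575741 / 1.1159099 = 0.6033208 (CHF/SGD).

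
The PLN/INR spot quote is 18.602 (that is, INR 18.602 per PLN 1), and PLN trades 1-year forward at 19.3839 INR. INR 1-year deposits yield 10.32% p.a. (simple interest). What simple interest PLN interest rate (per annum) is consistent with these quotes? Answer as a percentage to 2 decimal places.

5.87%

T = 1 year.
CIP gives F = S · g_INR/g_PLN, so g_INR/g_PLN = 19.3839/18.602 = 1.0420331.
INR growth factor: 1 + 0.1032×1 = 1.103200.
Hence g_PLN = 1.0586996.
r = (1.0586996 − 1)/1 = 0.058700 → 5.87%.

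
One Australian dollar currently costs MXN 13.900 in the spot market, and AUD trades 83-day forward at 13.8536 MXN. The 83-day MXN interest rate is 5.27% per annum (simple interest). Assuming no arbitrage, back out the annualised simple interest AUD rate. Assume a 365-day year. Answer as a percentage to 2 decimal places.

T = 83/365 years.
F/S = 13.8536/13.9 = 0.9966619 = (growth of MXN) / (growth of AUD).
MXN growth factor: 1 + 0.0527×83/365 = 1.0119838.
So the AUD growth factor = 1.0153732.
r = (1.0153732 − 1)/(83/365) = 0.067605 → 6.76%.

6.76%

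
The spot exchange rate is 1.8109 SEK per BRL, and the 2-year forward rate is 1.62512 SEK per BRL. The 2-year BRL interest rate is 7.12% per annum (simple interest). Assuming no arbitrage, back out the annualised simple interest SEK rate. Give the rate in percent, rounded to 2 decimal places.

1.26%

T = 2 years.
F/S = 1.62512/1.8109 = 0.8974101 = (growth of SEK) / (growth of BRL).
BRL growth factor: 1 + 0.0712×2 = 1.142400.
So the SEK growth factor = 1.0252013.
(1.0252013 − 1)/T = 0.012601, i.e. 1.26%.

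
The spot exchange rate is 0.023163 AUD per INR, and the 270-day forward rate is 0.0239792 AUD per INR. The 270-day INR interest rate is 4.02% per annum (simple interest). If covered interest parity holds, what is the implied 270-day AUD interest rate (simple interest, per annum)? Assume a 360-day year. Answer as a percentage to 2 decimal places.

T = 270/360 years.
By CIP, F/S equals the AUD-to-INR growth ratio: 0.0239792/0.023163 = 1.0352372.
The INR side grows by 1 + 0.0402×270/360 = 1.030150.
So the AUD growth factor = 1.0664496.
r = (1.0664496 − 1)/(270/360) = 0.088599 → 8.86%.

8.86%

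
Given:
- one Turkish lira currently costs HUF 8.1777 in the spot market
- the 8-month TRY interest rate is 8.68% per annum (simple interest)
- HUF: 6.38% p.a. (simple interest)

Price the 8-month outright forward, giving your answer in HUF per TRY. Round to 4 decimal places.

8.0592

T = 8/12 years.
HUF growth factor: 1 + 0.0638×8/12 = 1.0425333.
TRY growth factor: 1 + 0.0868×8/12 = 1.0578667.
So F = 8.1777 × 1.0425333 / 1.0578667 = 8.059167 (HUF/TRY).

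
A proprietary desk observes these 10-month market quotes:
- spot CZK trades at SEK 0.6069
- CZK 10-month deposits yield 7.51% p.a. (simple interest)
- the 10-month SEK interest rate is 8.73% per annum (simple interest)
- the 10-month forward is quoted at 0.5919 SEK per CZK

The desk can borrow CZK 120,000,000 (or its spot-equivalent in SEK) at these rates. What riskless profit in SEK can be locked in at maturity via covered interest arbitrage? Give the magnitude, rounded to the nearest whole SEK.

T = 10/12 years.
Keep in CZK, deliver into the forward: 120,000,000·1.0625833333·0.5919 = SEK 75,473,169.00.
Swap to SEK now, deposit: 120,000,000·0.6069·1.072750 = SEK 78,126,237.00.
The quoted forward undervalues CZK, so borrow CZK, convert to SEK at spot, deposit the SEK at 8.73%, and buy CZK forward at 0.5919 to cover the loan.
Arbitrage profit = |75,473,169.00 − 78,126,237.00| = SEK 2,653,068.

SEK 2,653,068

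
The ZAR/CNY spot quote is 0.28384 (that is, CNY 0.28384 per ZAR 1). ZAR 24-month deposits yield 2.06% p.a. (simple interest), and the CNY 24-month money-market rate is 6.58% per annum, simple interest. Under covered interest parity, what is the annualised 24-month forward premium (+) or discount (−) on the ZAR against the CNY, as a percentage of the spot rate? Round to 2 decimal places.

T = 2 years.
F = S · g_CNY/g_ZAR = 0.28384 × 1.131600/1.041200 = 0.30848381.
Annualised premium = (F − S)/S × (1/T) = (0.30848381 − 0.28384)/0.28384 ÷ 2 = 4.34%.

+4.34%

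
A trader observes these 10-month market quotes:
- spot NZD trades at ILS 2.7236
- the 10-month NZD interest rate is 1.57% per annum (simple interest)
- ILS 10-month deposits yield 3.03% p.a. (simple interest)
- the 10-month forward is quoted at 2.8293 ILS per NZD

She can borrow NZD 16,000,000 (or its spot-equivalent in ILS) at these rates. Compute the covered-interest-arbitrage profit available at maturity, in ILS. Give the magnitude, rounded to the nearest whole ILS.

ILS 1,183,132

T = 10/12 years.
Route A — deposit NZD, sell forward: 16,000,000 × 1.0130833333 × 2.8293 = ILS 45,861,066.80.
Route B — convert at spot, deposit ILS: 16,000,000 × 2.7236 × 1.025250 = ILS 44,677,934.40.
The quoted forward overvalues NZD, so borrow ILS, buy NZD at spot, deposit the NZD at 1.57%, and sell the proceeds forward at 2.8293.
The gap between the two covered legs is ILS 1,183,132.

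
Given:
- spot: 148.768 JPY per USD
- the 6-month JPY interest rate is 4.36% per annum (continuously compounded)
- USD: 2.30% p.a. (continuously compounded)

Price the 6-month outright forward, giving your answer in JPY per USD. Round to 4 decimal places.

150.3082

T = 6/12 years.
JPY growth factor: e^(0.0436×6/12) = 1.022039356.
USD growth factor: e^(0.0230×6/12) = 1.011566379.
Forward (JPY per USD) = 148.768 × 1.022039356 / 1.011566379 = 150.308229.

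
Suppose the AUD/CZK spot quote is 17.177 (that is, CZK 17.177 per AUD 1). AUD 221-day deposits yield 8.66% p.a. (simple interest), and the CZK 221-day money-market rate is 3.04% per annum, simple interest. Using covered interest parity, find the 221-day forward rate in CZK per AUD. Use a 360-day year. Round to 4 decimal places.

16.6143

T = 221/360 years.
Growth of 1 CZK over T: 1 + 0.0304×221/360 = 1.01866222.
Growth of 1 AUD over T: 1 + 0.0866×221/360 = 1.05316278.
CIP: F = S · (grow CZK)/(grow AUD) = 17.177 × 1.01866222/1.05316278 = 16.614299 CZK per AUD.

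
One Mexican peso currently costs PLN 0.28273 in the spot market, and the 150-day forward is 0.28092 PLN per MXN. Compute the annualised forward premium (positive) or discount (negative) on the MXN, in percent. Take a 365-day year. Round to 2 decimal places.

-1.56%

T = 150/365 years.
(F − S)/S = (0.28092 − 0.28273)/0.28273 = -0.0064019.
Per annum: -0.0064019 / (150/365) = -0.015578 = -1.56%.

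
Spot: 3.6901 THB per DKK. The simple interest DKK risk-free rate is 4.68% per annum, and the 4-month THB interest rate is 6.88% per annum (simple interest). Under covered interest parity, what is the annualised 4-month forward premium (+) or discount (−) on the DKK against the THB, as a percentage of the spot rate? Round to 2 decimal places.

+2.17%

T = 4/12 years.
F = S · g_THB/g_DKK = 3.6901 × 1.0229333/1.015600 = 3.7167449.
(F − S)/S ÷ T = (3.7167449 − 3.6901)/3.6901/(4/12) = 0.021662 → 2.17%.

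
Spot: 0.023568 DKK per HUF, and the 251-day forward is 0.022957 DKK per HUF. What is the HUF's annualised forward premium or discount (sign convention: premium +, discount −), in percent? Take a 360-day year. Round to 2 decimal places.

T = 251/360 years.
HUF trades forward at -2.59250% vs spot over the period.
×(1/T) gives -3.72% p.a.

-3.72%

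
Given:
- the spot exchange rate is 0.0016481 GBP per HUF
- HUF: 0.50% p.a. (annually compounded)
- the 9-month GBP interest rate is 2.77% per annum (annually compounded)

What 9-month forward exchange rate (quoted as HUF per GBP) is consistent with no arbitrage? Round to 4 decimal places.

596.6796

T = 9/12 years.
GBP growth factor: (1 + 0.0277)^(9/12) = 1.020703884.
HUF accumulates by (1 + 0.0050)^(9/12) = 1.003747661.
CIP: F = S · (grow GBP)/(grow HUF) = 0.0016481 × 1.020703884/1.003747661 = 0.00167594121 GBP per HUF.
Quoted the other way: 1/0.00167594121 = 596.6796 HUF per GBP.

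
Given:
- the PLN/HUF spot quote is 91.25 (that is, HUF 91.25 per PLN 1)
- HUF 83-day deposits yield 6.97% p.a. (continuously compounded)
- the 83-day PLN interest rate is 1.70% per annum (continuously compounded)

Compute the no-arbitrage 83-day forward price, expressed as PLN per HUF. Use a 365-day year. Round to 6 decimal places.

T = 83/365 years.
HUF accumulates by e^(0.0697×83/365) = 1.0159759.
PLN accumulates by e^(0.0170×83/365) = 1.0038732.
So F = 91.25 × 1.0159759 / 1.0038732 = 92.35011 (HUF/PLN).
Quoted the other way: 1/92.35011 = 0.010828 PLN per HUF.

0.010828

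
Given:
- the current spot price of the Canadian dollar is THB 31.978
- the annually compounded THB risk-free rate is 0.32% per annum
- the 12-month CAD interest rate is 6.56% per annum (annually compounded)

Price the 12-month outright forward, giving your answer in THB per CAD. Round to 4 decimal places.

T = 1 year.
THB growth factor: (1 + 0.0032)^1 = 1.003200.
Growth of 1 CAD over T: (1 + 0.0656)^1 = 1.065600.
CIP: F = S · (grow THB)/(grow CAD) = 31.978 × 1.003200/1.065600 = 30.105414 THB per CAD.

30.1054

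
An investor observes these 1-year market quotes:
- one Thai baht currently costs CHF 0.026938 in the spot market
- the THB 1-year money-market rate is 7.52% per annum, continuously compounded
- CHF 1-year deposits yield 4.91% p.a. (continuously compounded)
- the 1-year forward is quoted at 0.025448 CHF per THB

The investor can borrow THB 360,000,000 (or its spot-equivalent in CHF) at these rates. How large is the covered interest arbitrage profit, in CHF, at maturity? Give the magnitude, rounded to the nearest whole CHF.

CHF 308,946

T = 1 year.
Invest the THB and cover forward: 360,000,000 × 1.078099749 × 0.025448 = CHF 9,876,773.67.
Convert at spot and invest in CHF: 360,000,000 × 0.026938 × 1.050325378 = CHF 10,185,719.41.
The quoted forward undervalues THB, so borrow THB, convert to CHF at spot, deposit the CHF at 4.91%, and buy THB forward at 0.025448 to cover the loan.
The gap between the two covered legs is CHF 308,946.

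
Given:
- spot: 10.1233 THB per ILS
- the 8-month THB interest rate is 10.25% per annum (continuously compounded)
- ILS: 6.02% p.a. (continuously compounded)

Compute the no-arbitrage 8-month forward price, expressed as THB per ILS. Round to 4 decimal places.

T = 8/12 years.
THB accumulates by e^(0.1025×8/12) = 1.07072216.
Growth of 1 ILS over T: e^(0.0602×8/12) = 1.04094956.
CIP: F = S · (grow THB)/(grow ILS) = 10.1233 × 1.07072216/1.04094956 = 10.412840 THB per ILS.

10.4128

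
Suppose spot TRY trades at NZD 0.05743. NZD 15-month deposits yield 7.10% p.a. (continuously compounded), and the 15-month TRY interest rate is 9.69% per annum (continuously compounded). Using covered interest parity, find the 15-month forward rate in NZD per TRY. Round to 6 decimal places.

T = 15/12 years.
NZD growth factor: e^(0.0710×15/12) = 1.0928074.
TRY growth factor: e^(0.0969×15/12) = 1.128766.
Forward (NZD per TRY) = 0.05743 × 1.0928074 / 1.128766 = 0.05560048.

0.055600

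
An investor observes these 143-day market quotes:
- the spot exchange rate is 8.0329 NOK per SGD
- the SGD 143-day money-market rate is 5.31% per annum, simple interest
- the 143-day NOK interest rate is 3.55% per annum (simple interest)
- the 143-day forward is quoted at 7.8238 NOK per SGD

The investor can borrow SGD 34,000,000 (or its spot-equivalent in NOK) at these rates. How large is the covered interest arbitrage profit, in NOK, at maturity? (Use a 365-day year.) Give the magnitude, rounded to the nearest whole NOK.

NOK 5,374,055

T = 143/365 years.
Route A — deposit SGD, sell forward: 34,000,000 × 1.02080356164 × 7.8238 = NOK 271,543,138.79.
Route B — convert at spot, deposit NOK: 34,000,000 × 8.0329 × 1.01390821918 = NOK 276,917,193.35.
The quoted forward undervalues SGD, so borrow SGD, convert to NOK at spot, deposit the NOK at 3.55%, and buy SGD forward at 7.8238 to cover the loan.
Arbitrage profit = |271,543,138.79 − 276,917,193.35| = NOK 5,374,055.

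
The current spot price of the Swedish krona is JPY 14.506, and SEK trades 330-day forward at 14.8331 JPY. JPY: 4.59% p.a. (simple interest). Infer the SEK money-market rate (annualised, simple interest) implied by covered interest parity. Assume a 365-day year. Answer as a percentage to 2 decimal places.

T = 330/365 years.
CIP gives F = S · g_JPY/g_SEK, so g_JPY/g_SEK = 14.8331/14.506 = 1.0225493.
JPY growth factor: 1 + 0.0459×330/365 = 1.0414986.
So the SEK growth factor = 1.0185314.
r = (1.0185314 − 1)/(330/365) = 0.020497 → 2.05%.

2.05%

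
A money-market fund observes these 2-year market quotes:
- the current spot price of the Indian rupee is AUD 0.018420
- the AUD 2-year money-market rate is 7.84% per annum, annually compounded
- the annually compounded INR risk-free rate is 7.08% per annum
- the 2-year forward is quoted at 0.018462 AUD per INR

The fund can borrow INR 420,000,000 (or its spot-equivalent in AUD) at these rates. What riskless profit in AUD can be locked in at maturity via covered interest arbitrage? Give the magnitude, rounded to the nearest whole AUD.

AUD 106,139

T = 2 years.
Keep in INR, deliver into the forward: 420,000,000·1.14661264·0.018462 = AUD 8,890,880.28.
Swap to AUD now, deposit: 420,000,000·0.018420·1.16294656 = AUD 8,997,019.77.
The quoted forward undervalues INR, so borrow INR, convert to AUD at spot, deposit the AUD at 7.84%, and buy INR forward at 0.018462 to cover the loan.
Arbitrage profit = |8,890,880.28 − 8,997,019.77| = AUD 106,139.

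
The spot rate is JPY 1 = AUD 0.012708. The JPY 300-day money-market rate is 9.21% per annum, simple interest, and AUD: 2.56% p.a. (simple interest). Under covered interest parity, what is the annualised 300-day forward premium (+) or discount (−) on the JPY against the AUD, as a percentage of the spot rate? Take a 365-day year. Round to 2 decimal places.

T = 300/365 years.
F = S · g_AUD/g_JPY = 0.012708 × 1.0210411/1.0756986 = 0.012062292.
(F − S)/S ÷ T = (0.012062292 − 0.012708)/0.012708/(300/365) = -0.061820 → -6.18%.

-6.18%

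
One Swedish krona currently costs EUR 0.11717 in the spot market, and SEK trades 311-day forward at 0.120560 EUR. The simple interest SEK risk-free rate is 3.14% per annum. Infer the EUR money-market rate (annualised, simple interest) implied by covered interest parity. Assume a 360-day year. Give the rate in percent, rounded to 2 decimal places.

6.58%

T = 311/360 years.
CIP gives F = S · g_EUR/g_SEK, so g_EUR/g_SEK = 0.12056/0.11717 = 1.0289323.
SEK growth factor: 1 + 0.0314×311/360 = 1.0271261.
Hence g_EUR = 1.0568432.
(1.0568432 − 1)/T = 0.065799, i.e. 6.58%.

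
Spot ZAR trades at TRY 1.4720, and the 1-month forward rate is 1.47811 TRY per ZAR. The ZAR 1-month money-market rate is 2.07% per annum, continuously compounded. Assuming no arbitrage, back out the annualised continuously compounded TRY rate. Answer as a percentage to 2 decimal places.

T = 1/12 years.
F/S = 1.47811/1.472 = 1.0041508 = (growth of TRY) / (growth of ZAR).
ZAR growth factor: e^(0.0207×1/12) = 1.0017265.
That pins the TRY growth at 1.0058845.
r = ln(1.0058845)/(1/12) = 0.070407 → 7.04%.

7.04%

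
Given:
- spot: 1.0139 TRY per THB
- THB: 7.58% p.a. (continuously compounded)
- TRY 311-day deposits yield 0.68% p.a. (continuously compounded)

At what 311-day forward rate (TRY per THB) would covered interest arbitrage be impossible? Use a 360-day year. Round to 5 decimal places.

T = 311/360 years.
TRY accumulates by e^(0.0068×311/360) = 1.0058917.
THB accumulates by e^(0.0758×311/360) = 1.0676743.
So F = 1.0139 × 1.0058917 / 1.0676743 = 0.9552291 (TRY/THB).

0.95523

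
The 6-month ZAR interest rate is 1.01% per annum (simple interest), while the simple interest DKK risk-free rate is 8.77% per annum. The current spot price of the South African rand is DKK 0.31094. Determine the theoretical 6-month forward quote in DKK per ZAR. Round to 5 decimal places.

0.32294

T = 6/12 years.
DKK accumulates by 1 + 0.0877×6/12 = 1.043850.
ZAR growth factor: 1 + 0.0101×6/12 = 1.005050.
So F = 0.31094 × 1.043850 / 1.005050 = 0.3229439 (DKK/ZAR).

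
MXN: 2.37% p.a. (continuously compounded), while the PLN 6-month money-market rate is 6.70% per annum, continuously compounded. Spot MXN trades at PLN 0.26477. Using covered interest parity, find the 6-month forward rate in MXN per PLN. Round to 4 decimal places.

3.6960

T = 6/12 years.
PLN accumulates by e^(0.0670×6/12) = 1.0340674.
Growth of 1 MXN over T: e^(0.0237×6/12) = 1.0119205.
So F = 0.26477 × 1.0340674 / 1.0119205 = 0.2705648 (PLN/MXN).
Quoted the other way: 1/0.2705648 = 3.6960 MXN per PLN.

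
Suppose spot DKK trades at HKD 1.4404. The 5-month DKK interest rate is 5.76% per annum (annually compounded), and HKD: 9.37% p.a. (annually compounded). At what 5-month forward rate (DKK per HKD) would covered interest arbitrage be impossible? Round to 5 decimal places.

0.68461

T = 5/12 years.
HKD accumulates by (1 + 0.0937)^(5/12) = 1.0380245.
Growth of 1 DKK over T: (1 + 0.0576)^(5/12) = 1.0236086.
CIP: F = S · (grow HKD)/(grow DKK) = 1.4404 × 1.0380245/1.0236086 = 1.460686 HKD per DKK.
Invert for DKK per HKD: 1 / 1.460686 = 0.68461.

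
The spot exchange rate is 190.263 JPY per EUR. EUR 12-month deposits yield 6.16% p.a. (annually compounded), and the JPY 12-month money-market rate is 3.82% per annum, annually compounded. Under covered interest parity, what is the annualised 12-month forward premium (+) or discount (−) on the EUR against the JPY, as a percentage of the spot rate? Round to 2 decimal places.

-2.20%

T = 1 year.
No-arbitrage forward: 190.263 × 1.038200 / 1.061600 = 186.069185 JPY/EUR.
Annualised premium = (F − S)/S × (1/T) = (186.069185 − 190.263)/190.263 ÷ 1 = -2.20%.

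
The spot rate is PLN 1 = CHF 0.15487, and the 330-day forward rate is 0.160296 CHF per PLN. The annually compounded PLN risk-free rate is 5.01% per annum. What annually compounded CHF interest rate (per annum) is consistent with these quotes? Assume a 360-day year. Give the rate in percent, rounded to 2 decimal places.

T = 330/360 years.
F/S = 0.160296/0.15487 = 1.0350358 = (growth of CHF) / (growth of PLN).
PLN growth factor: (1 + 0.0501)^(330/360) = 1.0458308.
That pins the CHF growth at 1.0824723.
r = 1.0824723^(360/330) − 1 = 0.090299 → 9.03%.

9.03%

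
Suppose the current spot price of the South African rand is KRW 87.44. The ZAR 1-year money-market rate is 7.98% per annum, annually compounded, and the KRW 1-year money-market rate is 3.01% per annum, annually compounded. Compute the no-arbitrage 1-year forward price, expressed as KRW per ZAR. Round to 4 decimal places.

T = 1 year.
KRW accumulates by (1 + 0.0301)^1 = 1.030100.
ZAR growth factor: (1 + 0.0798)^1 = 1.079800.
So F = 87.44 × 1.030100 / 1.079800 = 83.415395 (KRW/ZAR).

83.4154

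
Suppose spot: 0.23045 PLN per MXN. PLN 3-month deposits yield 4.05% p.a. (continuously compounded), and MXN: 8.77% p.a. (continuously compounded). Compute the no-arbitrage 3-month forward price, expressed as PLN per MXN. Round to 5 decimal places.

0.22775

T = 3/12 years.
PLN accumulates by e^(0.0405×3/12) = 1.0101764.
MXN growth factor: e^(0.0877×3/12) = 1.0221671.
Forward (PLN per MXN) = 0.23045 × 1.0101764 / 1.0221671 = 0.2277467.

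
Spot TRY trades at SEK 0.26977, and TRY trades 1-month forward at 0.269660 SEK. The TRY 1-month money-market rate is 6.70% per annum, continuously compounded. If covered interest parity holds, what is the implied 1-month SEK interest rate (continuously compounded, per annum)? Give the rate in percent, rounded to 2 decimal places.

6.21%

T = 1/12 years.
CIP gives F = S · g_SEK/g_TRY, so g_SEK/g_TRY = 0.26966/0.26977 = 0.9995922.
TRY growth factor: e^(0.0670×1/12) = 1.0055989.
Hence g_SEK = 1.0051888.
Take logs: ln 1.0051888 / (1/12) = 0.062105, so 6.21%.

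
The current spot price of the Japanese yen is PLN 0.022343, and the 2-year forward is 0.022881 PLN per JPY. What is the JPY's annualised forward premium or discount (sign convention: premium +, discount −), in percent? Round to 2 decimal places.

+1.20%

T = 2 years.
(F − S)/S = (0.022881 − 0.022343)/0.022343 = 0.0240791.
Annualise by dividing by T: 0.0240791 / 2 = 0.012040 → 1.20%.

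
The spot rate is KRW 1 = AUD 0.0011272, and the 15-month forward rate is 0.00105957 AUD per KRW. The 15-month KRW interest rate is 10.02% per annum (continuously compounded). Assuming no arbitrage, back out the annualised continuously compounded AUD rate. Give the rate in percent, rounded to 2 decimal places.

T = 15/12 years.
F/S = 0.00105957/0.0011272 = 0.9400018 = (growth of AUD) / (growth of KRW).
The KRW side grows by e^(0.1002×15/12) = 1.1334318.
Hence g_AUD = 1.0654279.
r = ln(1.0654279)/(15/12) = 0.050701 → 5.07%.

5.07%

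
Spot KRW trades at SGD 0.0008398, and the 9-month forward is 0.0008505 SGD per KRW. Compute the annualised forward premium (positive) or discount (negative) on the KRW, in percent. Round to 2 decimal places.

+1.70%

T = 9/12 years.
(F − S)/S = (0.0008505 − 0.0008398)/0.0008398 = 0.0127411.
×(1/T) gives 1.70% p.a.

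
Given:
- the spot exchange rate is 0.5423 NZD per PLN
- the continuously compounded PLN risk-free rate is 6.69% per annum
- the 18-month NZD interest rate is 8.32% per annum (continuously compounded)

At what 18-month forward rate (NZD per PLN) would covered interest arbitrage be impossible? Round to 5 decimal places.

0.55572

T = 18/12 years.
Growth of 1 NZD over T: e^(0.0832×18/12) = 1.1329218.
Growth of 1 PLN over T: e^(0.0669×18/12) = 1.1055578.
So F = 0.5423 × 1.1329218 / 1.1055578 = 0.5557226 (NZD/PLN).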